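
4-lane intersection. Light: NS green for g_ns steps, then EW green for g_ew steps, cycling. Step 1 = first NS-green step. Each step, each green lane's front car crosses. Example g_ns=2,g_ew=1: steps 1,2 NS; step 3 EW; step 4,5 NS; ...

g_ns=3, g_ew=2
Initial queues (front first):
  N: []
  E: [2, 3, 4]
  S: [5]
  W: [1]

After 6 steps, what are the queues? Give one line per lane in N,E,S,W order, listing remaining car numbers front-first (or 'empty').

Step 1 [NS]: N:empty,E:wait,S:car5-GO,W:wait | queues: N=0 E=3 S=0 W=1
Step 2 [NS]: N:empty,E:wait,S:empty,W:wait | queues: N=0 E=3 S=0 W=1
Step 3 [NS]: N:empty,E:wait,S:empty,W:wait | queues: N=0 E=3 S=0 W=1
Step 4 [EW]: N:wait,E:car2-GO,S:wait,W:car1-GO | queues: N=0 E=2 S=0 W=0
Step 5 [EW]: N:wait,E:car3-GO,S:wait,W:empty | queues: N=0 E=1 S=0 W=0
Step 6 [NS]: N:empty,E:wait,S:empty,W:wait | queues: N=0 E=1 S=0 W=0

N: empty
E: 4
S: empty
W: empty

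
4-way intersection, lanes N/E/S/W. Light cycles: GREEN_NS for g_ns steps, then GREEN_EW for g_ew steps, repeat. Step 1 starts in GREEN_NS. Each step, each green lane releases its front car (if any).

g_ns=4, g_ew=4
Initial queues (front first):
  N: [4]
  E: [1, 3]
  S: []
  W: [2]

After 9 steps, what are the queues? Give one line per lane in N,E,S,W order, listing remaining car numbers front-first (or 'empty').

Step 1 [NS]: N:car4-GO,E:wait,S:empty,W:wait | queues: N=0 E=2 S=0 W=1
Step 2 [NS]: N:empty,E:wait,S:empty,W:wait | queues: N=0 E=2 S=0 W=1
Step 3 [NS]: N:empty,E:wait,S:empty,W:wait | queues: N=0 E=2 S=0 W=1
Step 4 [NS]: N:empty,E:wait,S:empty,W:wait | queues: N=0 E=2 S=0 W=1
Step 5 [EW]: N:wait,E:car1-GO,S:wait,W:car2-GO | queues: N=0 E=1 S=0 W=0
Step 6 [EW]: N:wait,E:car3-GO,S:wait,W:empty | queues: N=0 E=0 S=0 W=0

N: empty
E: empty
S: empty
W: empty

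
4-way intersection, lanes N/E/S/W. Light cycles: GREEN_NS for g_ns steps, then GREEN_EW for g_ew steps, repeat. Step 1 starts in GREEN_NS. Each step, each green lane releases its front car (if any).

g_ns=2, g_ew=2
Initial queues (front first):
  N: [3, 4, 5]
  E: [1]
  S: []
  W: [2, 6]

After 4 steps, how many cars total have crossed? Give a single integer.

Answer: 5

Derivation:
Step 1 [NS]: N:car3-GO,E:wait,S:empty,W:wait | queues: N=2 E=1 S=0 W=2
Step 2 [NS]: N:car4-GO,E:wait,S:empty,W:wait | queues: N=1 E=1 S=0 W=2
Step 3 [EW]: N:wait,E:car1-GO,S:wait,W:car2-GO | queues: N=1 E=0 S=0 W=1
Step 4 [EW]: N:wait,E:empty,S:wait,W:car6-GO | queues: N=1 E=0 S=0 W=0
Cars crossed by step 4: 5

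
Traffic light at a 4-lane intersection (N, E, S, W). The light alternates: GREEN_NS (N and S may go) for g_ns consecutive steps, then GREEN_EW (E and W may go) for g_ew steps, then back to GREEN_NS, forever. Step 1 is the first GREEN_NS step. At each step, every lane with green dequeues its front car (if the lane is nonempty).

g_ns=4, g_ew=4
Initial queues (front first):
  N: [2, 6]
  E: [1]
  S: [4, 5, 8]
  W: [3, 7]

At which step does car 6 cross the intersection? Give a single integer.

Step 1 [NS]: N:car2-GO,E:wait,S:car4-GO,W:wait | queues: N=1 E=1 S=2 W=2
Step 2 [NS]: N:car6-GO,E:wait,S:car5-GO,W:wait | queues: N=0 E=1 S=1 W=2
Step 3 [NS]: N:empty,E:wait,S:car8-GO,W:wait | queues: N=0 E=1 S=0 W=2
Step 4 [NS]: N:empty,E:wait,S:empty,W:wait | queues: N=0 E=1 S=0 W=2
Step 5 [EW]: N:wait,E:car1-GO,S:wait,W:car3-GO | queues: N=0 E=0 S=0 W=1
Step 6 [EW]: N:wait,E:empty,S:wait,W:car7-GO | queues: N=0 E=0 S=0 W=0
Car 6 crosses at step 2

2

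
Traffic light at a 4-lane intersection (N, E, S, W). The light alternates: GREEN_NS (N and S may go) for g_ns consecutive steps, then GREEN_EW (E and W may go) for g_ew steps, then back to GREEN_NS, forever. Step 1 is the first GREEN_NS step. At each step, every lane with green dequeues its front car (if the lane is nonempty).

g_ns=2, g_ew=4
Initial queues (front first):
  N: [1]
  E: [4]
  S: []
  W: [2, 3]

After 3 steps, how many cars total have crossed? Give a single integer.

Step 1 [NS]: N:car1-GO,E:wait,S:empty,W:wait | queues: N=0 E=1 S=0 W=2
Step 2 [NS]: N:empty,E:wait,S:empty,W:wait | queues: N=0 E=1 S=0 W=2
Step 3 [EW]: N:wait,E:car4-GO,S:wait,W:car2-GO | queues: N=0 E=0 S=0 W=1
Cars crossed by step 3: 3

Answer: 3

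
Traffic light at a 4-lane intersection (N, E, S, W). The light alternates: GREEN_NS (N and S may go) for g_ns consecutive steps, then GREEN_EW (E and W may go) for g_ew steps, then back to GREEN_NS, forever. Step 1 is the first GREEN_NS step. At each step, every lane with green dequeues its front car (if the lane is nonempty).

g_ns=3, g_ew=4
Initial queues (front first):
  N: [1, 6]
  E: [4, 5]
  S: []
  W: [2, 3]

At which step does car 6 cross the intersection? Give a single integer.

Step 1 [NS]: N:car1-GO,E:wait,S:empty,W:wait | queues: N=1 E=2 S=0 W=2
Step 2 [NS]: N:car6-GO,E:wait,S:empty,W:wait | queues: N=0 E=2 S=0 W=2
Step 3 [NS]: N:empty,E:wait,S:empty,W:wait | queues: N=0 E=2 S=0 W=2
Step 4 [EW]: N:wait,E:car4-GO,S:wait,W:car2-GO | queues: N=0 E=1 S=0 W=1
Step 5 [EW]: N:wait,E:car5-GO,S:wait,W:car3-GO | queues: N=0 E=0 S=0 W=0
Car 6 crosses at step 2

2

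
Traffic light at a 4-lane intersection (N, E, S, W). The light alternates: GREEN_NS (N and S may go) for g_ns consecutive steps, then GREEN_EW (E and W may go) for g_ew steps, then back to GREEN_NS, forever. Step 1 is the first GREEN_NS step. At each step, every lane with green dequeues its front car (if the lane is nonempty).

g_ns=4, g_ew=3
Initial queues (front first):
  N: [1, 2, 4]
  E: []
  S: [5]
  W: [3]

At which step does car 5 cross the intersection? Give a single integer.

Step 1 [NS]: N:car1-GO,E:wait,S:car5-GO,W:wait | queues: N=2 E=0 S=0 W=1
Step 2 [NS]: N:car2-GO,E:wait,S:empty,W:wait | queues: N=1 E=0 S=0 W=1
Step 3 [NS]: N:car4-GO,E:wait,S:empty,W:wait | queues: N=0 E=0 S=0 W=1
Step 4 [NS]: N:empty,E:wait,S:empty,W:wait | queues: N=0 E=0 S=0 W=1
Step 5 [EW]: N:wait,E:empty,S:wait,W:car3-GO | queues: N=0 E=0 S=0 W=0
Car 5 crosses at step 1

1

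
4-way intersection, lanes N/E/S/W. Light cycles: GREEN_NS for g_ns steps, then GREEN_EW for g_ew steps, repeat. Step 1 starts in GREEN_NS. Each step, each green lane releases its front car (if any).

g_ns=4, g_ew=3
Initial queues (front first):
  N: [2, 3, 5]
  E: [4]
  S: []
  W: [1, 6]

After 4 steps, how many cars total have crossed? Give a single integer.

Step 1 [NS]: N:car2-GO,E:wait,S:empty,W:wait | queues: N=2 E=1 S=0 W=2
Step 2 [NS]: N:car3-GO,E:wait,S:empty,W:wait | queues: N=1 E=1 S=0 W=2
Step 3 [NS]: N:car5-GO,E:wait,S:empty,W:wait | queues: N=0 E=1 S=0 W=2
Step 4 [NS]: N:empty,E:wait,S:empty,W:wait | queues: N=0 E=1 S=0 W=2
Cars crossed by step 4: 3

Answer: 3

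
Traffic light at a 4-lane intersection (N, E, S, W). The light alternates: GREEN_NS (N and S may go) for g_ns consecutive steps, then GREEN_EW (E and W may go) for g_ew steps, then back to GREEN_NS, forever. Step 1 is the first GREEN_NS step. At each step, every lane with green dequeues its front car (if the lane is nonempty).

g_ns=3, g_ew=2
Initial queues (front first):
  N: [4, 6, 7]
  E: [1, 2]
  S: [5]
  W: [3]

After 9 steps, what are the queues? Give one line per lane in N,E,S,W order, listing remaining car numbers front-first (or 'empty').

Step 1 [NS]: N:car4-GO,E:wait,S:car5-GO,W:wait | queues: N=2 E=2 S=0 W=1
Step 2 [NS]: N:car6-GO,E:wait,S:empty,W:wait | queues: N=1 E=2 S=0 W=1
Step 3 [NS]: N:car7-GO,E:wait,S:empty,W:wait | queues: N=0 E=2 S=0 W=1
Step 4 [EW]: N:wait,E:car1-GO,S:wait,W:car3-GO | queues: N=0 E=1 S=0 W=0
Step 5 [EW]: N:wait,E:car2-GO,S:wait,W:empty | queues: N=0 E=0 S=0 W=0

N: empty
E: empty
S: empty
W: empty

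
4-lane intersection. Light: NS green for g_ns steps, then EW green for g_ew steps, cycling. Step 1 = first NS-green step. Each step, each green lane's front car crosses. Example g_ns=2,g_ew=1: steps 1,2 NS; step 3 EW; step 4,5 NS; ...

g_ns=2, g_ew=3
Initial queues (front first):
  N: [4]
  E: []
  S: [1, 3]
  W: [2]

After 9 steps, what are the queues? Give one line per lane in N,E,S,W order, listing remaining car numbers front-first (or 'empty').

Step 1 [NS]: N:car4-GO,E:wait,S:car1-GO,W:wait | queues: N=0 E=0 S=1 W=1
Step 2 [NS]: N:empty,E:wait,S:car3-GO,W:wait | queues: N=0 E=0 S=0 W=1
Step 3 [EW]: N:wait,E:empty,S:wait,W:car2-GO | queues: N=0 E=0 S=0 W=0

N: empty
E: empty
S: empty
W: empty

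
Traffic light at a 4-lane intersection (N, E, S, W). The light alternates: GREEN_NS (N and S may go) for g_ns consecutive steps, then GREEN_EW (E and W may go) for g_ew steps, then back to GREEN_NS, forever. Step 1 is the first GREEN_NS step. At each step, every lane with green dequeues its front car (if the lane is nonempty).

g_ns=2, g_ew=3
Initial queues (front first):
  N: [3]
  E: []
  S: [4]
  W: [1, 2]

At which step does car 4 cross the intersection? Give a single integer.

Step 1 [NS]: N:car3-GO,E:wait,S:car4-GO,W:wait | queues: N=0 E=0 S=0 W=2
Step 2 [NS]: N:empty,E:wait,S:empty,W:wait | queues: N=0 E=0 S=0 W=2
Step 3 [EW]: N:wait,E:empty,S:wait,W:car1-GO | queues: N=0 E=0 S=0 W=1
Step 4 [EW]: N:wait,E:empty,S:wait,W:car2-GO | queues: N=0 E=0 S=0 W=0
Car 4 crosses at step 1

1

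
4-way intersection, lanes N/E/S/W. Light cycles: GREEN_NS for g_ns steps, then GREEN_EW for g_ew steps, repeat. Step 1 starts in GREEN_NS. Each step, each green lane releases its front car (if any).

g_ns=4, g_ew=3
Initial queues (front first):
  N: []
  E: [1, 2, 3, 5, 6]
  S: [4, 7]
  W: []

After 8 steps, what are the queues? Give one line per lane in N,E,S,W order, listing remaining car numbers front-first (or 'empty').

Step 1 [NS]: N:empty,E:wait,S:car4-GO,W:wait | queues: N=0 E=5 S=1 W=0
Step 2 [NS]: N:empty,E:wait,S:car7-GO,W:wait | queues: N=0 E=5 S=0 W=0
Step 3 [NS]: N:empty,E:wait,S:empty,W:wait | queues: N=0 E=5 S=0 W=0
Step 4 [NS]: N:empty,E:wait,S:empty,W:wait | queues: N=0 E=5 S=0 W=0
Step 5 [EW]: N:wait,E:car1-GO,S:wait,W:empty | queues: N=0 E=4 S=0 W=0
Step 6 [EW]: N:wait,E:car2-GO,S:wait,W:empty | queues: N=0 E=3 S=0 W=0
Step 7 [EW]: N:wait,E:car3-GO,S:wait,W:empty | queues: N=0 E=2 S=0 W=0
Step 8 [NS]: N:empty,E:wait,S:empty,W:wait | queues: N=0 E=2 S=0 W=0

N: empty
E: 5 6
S: empty
W: empty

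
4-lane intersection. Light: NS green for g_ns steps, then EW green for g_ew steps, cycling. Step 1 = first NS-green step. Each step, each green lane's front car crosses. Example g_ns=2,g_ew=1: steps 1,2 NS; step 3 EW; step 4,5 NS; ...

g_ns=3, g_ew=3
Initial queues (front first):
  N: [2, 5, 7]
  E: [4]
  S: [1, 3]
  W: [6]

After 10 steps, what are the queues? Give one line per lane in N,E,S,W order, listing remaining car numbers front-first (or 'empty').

Step 1 [NS]: N:car2-GO,E:wait,S:car1-GO,W:wait | queues: N=2 E=1 S=1 W=1
Step 2 [NS]: N:car5-GO,E:wait,S:car3-GO,W:wait | queues: N=1 E=1 S=0 W=1
Step 3 [NS]: N:car7-GO,E:wait,S:empty,W:wait | queues: N=0 E=1 S=0 W=1
Step 4 [EW]: N:wait,E:car4-GO,S:wait,W:car6-GO | queues: N=0 E=0 S=0 W=0

N: empty
E: empty
S: empty
W: empty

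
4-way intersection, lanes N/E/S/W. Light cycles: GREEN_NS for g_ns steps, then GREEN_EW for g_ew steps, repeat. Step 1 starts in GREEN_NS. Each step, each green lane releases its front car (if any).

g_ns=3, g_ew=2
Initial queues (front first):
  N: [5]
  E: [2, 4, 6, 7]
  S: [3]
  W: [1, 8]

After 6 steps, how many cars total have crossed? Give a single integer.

Answer: 6

Derivation:
Step 1 [NS]: N:car5-GO,E:wait,S:car3-GO,W:wait | queues: N=0 E=4 S=0 W=2
Step 2 [NS]: N:empty,E:wait,S:empty,W:wait | queues: N=0 E=4 S=0 W=2
Step 3 [NS]: N:empty,E:wait,S:empty,W:wait | queues: N=0 E=4 S=0 W=2
Step 4 [EW]: N:wait,E:car2-GO,S:wait,W:car1-GO | queues: N=0 E=3 S=0 W=1
Step 5 [EW]: N:wait,E:car4-GO,S:wait,W:car8-GO | queues: N=0 E=2 S=0 W=0
Step 6 [NS]: N:empty,E:wait,S:empty,W:wait | queues: N=0 E=2 S=0 W=0
Cars crossed by step 6: 6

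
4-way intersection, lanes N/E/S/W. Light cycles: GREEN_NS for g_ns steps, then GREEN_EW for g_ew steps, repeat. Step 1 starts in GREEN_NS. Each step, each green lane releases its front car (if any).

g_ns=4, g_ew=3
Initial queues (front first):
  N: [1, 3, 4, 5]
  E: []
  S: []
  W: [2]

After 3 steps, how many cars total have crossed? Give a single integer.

Step 1 [NS]: N:car1-GO,E:wait,S:empty,W:wait | queues: N=3 E=0 S=0 W=1
Step 2 [NS]: N:car3-GO,E:wait,S:empty,W:wait | queues: N=2 E=0 S=0 W=1
Step 3 [NS]: N:car4-GO,E:wait,S:empty,W:wait | queues: N=1 E=0 S=0 W=1
Cars crossed by step 3: 3

Answer: 3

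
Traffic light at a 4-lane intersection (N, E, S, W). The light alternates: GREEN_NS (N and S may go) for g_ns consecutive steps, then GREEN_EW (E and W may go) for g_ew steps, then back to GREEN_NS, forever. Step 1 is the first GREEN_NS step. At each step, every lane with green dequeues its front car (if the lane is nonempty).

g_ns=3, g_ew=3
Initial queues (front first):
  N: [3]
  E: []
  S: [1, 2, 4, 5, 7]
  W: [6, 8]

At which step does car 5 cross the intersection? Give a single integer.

Step 1 [NS]: N:car3-GO,E:wait,S:car1-GO,W:wait | queues: N=0 E=0 S=4 W=2
Step 2 [NS]: N:empty,E:wait,S:car2-GO,W:wait | queues: N=0 E=0 S=3 W=2
Step 3 [NS]: N:empty,E:wait,S:car4-GO,W:wait | queues: N=0 E=0 S=2 W=2
Step 4 [EW]: N:wait,E:empty,S:wait,W:car6-GO | queues: N=0 E=0 S=2 W=1
Step 5 [EW]: N:wait,E:empty,S:wait,W:car8-GO | queues: N=0 E=0 S=2 W=0
Step 6 [EW]: N:wait,E:empty,S:wait,W:empty | queues: N=0 E=0 S=2 W=0
Step 7 [NS]: N:empty,E:wait,S:car5-GO,W:wait | queues: N=0 E=0 S=1 W=0
Step 8 [NS]: N:empty,E:wait,S:car7-GO,W:wait | queues: N=0 E=0 S=0 W=0
Car 5 crosses at step 7

7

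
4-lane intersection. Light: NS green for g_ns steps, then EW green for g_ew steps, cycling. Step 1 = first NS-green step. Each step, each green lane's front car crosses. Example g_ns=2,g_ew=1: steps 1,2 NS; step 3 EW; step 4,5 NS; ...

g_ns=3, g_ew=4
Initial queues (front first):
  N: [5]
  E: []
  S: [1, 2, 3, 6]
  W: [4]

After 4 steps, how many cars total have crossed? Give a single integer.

Answer: 5

Derivation:
Step 1 [NS]: N:car5-GO,E:wait,S:car1-GO,W:wait | queues: N=0 E=0 S=3 W=1
Step 2 [NS]: N:empty,E:wait,S:car2-GO,W:wait | queues: N=0 E=0 S=2 W=1
Step 3 [NS]: N:empty,E:wait,S:car3-GO,W:wait | queues: N=0 E=0 S=1 W=1
Step 4 [EW]: N:wait,E:empty,S:wait,W:car4-GO | queues: N=0 E=0 S=1 W=0
Cars crossed by step 4: 5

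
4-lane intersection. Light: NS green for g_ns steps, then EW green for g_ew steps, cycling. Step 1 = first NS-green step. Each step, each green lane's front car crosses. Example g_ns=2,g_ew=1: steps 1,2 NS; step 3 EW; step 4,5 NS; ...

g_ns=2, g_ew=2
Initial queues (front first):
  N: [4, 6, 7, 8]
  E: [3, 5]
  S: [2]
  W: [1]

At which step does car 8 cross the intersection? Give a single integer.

Step 1 [NS]: N:car4-GO,E:wait,S:car2-GO,W:wait | queues: N=3 E=2 S=0 W=1
Step 2 [NS]: N:car6-GO,E:wait,S:empty,W:wait | queues: N=2 E=2 S=0 W=1
Step 3 [EW]: N:wait,E:car3-GO,S:wait,W:car1-GO | queues: N=2 E=1 S=0 W=0
Step 4 [EW]: N:wait,E:car5-GO,S:wait,W:empty | queues: N=2 E=0 S=0 W=0
Step 5 [NS]: N:car7-GO,E:wait,S:empty,W:wait | queues: N=1 E=0 S=0 W=0
Step 6 [NS]: N:car8-GO,E:wait,S:empty,W:wait | queues: N=0 E=0 S=0 W=0
Car 8 crosses at step 6

6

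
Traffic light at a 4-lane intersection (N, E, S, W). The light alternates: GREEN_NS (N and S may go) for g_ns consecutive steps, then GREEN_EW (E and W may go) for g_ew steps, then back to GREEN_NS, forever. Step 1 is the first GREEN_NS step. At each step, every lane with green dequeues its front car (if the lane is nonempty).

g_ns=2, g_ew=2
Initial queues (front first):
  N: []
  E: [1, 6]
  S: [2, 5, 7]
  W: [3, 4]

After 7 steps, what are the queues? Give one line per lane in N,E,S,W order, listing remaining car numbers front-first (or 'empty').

Step 1 [NS]: N:empty,E:wait,S:car2-GO,W:wait | queues: N=0 E=2 S=2 W=2
Step 2 [NS]: N:empty,E:wait,S:car5-GO,W:wait | queues: N=0 E=2 S=1 W=2
Step 3 [EW]: N:wait,E:car1-GO,S:wait,W:car3-GO | queues: N=0 E=1 S=1 W=1
Step 4 [EW]: N:wait,E:car6-GO,S:wait,W:car4-GO | queues: N=0 E=0 S=1 W=0
Step 5 [NS]: N:empty,E:wait,S:car7-GO,W:wait | queues: N=0 E=0 S=0 W=0

N: empty
E: empty
S: empty
W: empty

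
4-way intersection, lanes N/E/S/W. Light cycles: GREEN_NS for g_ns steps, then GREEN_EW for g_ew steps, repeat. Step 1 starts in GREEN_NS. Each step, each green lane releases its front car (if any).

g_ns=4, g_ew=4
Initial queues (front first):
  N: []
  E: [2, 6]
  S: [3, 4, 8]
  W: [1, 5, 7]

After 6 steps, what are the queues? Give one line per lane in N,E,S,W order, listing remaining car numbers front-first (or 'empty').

Step 1 [NS]: N:empty,E:wait,S:car3-GO,W:wait | queues: N=0 E=2 S=2 W=3
Step 2 [NS]: N:empty,E:wait,S:car4-GO,W:wait | queues: N=0 E=2 S=1 W=3
Step 3 [NS]: N:empty,E:wait,S:car8-GO,W:wait | queues: N=0 E=2 S=0 W=3
Step 4 [NS]: N:empty,E:wait,S:empty,W:wait | queues: N=0 E=2 S=0 W=3
Step 5 [EW]: N:wait,E:car2-GO,S:wait,W:car1-GO | queues: N=0 E=1 S=0 W=2
Step 6 [EW]: N:wait,E:car6-GO,S:wait,W:car5-GO | queues: N=0 E=0 S=0 W=1

N: empty
E: empty
S: empty
W: 7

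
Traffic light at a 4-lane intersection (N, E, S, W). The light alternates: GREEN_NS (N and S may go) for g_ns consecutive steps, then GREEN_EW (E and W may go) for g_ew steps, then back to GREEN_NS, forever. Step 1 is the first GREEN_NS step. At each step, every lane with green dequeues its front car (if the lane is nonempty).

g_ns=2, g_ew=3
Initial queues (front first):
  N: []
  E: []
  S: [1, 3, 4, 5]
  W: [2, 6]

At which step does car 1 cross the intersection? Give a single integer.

Step 1 [NS]: N:empty,E:wait,S:car1-GO,W:wait | queues: N=0 E=0 S=3 W=2
Step 2 [NS]: N:empty,E:wait,S:car3-GO,W:wait | queues: N=0 E=0 S=2 W=2
Step 3 [EW]: N:wait,E:empty,S:wait,W:car2-GO | queues: N=0 E=0 S=2 W=1
Step 4 [EW]: N:wait,E:empty,S:wait,W:car6-GO | queues: N=0 E=0 S=2 W=0
Step 5 [EW]: N:wait,E:empty,S:wait,W:empty | queues: N=0 E=0 S=2 W=0
Step 6 [NS]: N:empty,E:wait,S:car4-GO,W:wait | queues: N=0 E=0 S=1 W=0
Step 7 [NS]: N:empty,E:wait,S:car5-GO,W:wait | queues: N=0 E=0 S=0 W=0
Car 1 crosses at step 1

1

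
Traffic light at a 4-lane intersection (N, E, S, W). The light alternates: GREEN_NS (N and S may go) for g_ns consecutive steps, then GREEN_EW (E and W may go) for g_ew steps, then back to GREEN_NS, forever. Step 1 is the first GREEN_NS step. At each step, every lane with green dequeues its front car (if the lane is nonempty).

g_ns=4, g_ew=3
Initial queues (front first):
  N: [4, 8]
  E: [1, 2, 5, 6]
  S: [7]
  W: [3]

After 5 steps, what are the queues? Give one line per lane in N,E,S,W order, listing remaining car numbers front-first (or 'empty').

Step 1 [NS]: N:car4-GO,E:wait,S:car7-GO,W:wait | queues: N=1 E=4 S=0 W=1
Step 2 [NS]: N:car8-GO,E:wait,S:empty,W:wait | queues: N=0 E=4 S=0 W=1
Step 3 [NS]: N:empty,E:wait,S:empty,W:wait | queues: N=0 E=4 S=0 W=1
Step 4 [NS]: N:empty,E:wait,S:empty,W:wait | queues: N=0 E=4 S=0 W=1
Step 5 [EW]: N:wait,E:car1-GO,S:wait,W:car3-GO | queues: N=0 E=3 S=0 W=0

N: empty
E: 2 5 6
S: empty
W: empty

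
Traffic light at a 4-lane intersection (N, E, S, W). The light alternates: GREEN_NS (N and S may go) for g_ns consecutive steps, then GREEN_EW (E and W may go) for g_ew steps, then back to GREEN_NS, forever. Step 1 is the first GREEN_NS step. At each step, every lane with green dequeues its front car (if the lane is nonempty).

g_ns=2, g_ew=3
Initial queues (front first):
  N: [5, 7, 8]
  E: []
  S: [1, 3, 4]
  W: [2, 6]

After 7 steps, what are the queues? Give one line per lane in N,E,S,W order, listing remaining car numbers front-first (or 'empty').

Step 1 [NS]: N:car5-GO,E:wait,S:car1-GO,W:wait | queues: N=2 E=0 S=2 W=2
Step 2 [NS]: N:car7-GO,E:wait,S:car3-GO,W:wait | queues: N=1 E=0 S=1 W=2
Step 3 [EW]: N:wait,E:empty,S:wait,W:car2-GO | queues: N=1 E=0 S=1 W=1
Step 4 [EW]: N:wait,E:empty,S:wait,W:car6-GO | queues: N=1 E=0 S=1 W=0
Step 5 [EW]: N:wait,E:empty,S:wait,W:empty | queues: N=1 E=0 S=1 W=0
Step 6 [NS]: N:car8-GO,E:wait,S:car4-GO,W:wait | queues: N=0 E=0 S=0 W=0

N: empty
E: empty
S: empty
W: empty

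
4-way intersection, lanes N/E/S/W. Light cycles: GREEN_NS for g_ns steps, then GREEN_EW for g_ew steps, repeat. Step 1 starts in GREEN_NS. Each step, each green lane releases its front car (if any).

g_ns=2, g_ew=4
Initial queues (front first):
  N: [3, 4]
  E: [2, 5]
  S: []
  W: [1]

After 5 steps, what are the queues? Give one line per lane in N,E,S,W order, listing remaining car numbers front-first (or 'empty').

Step 1 [NS]: N:car3-GO,E:wait,S:empty,W:wait | queues: N=1 E=2 S=0 W=1
Step 2 [NS]: N:car4-GO,E:wait,S:empty,W:wait | queues: N=0 E=2 S=0 W=1
Step 3 [EW]: N:wait,E:car2-GO,S:wait,W:car1-GO | queues: N=0 E=1 S=0 W=0
Step 4 [EW]: N:wait,E:car5-GO,S:wait,W:empty | queues: N=0 E=0 S=0 W=0

N: empty
E: empty
S: empty
W: empty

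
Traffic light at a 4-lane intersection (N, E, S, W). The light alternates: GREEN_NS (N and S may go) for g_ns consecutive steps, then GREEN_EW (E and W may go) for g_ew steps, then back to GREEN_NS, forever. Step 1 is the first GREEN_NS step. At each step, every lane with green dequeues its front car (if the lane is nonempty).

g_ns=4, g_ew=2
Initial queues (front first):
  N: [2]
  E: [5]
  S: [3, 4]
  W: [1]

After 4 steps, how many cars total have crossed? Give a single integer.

Step 1 [NS]: N:car2-GO,E:wait,S:car3-GO,W:wait | queues: N=0 E=1 S=1 W=1
Step 2 [NS]: N:empty,E:wait,S:car4-GO,W:wait | queues: N=0 E=1 S=0 W=1
Step 3 [NS]: N:empty,E:wait,S:empty,W:wait | queues: N=0 E=1 S=0 W=1
Step 4 [NS]: N:empty,E:wait,S:empty,W:wait | queues: N=0 E=1 S=0 W=1
Cars crossed by step 4: 3

Answer: 3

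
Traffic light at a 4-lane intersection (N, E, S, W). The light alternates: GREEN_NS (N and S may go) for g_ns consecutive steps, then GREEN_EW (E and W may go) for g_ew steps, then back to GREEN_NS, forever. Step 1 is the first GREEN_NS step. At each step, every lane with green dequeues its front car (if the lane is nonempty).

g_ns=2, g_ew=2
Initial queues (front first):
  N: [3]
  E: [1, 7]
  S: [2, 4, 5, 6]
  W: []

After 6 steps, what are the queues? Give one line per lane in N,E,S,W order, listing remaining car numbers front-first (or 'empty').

Step 1 [NS]: N:car3-GO,E:wait,S:car2-GO,W:wait | queues: N=0 E=2 S=3 W=0
Step 2 [NS]: N:empty,E:wait,S:car4-GO,W:wait | queues: N=0 E=2 S=2 W=0
Step 3 [EW]: N:wait,E:car1-GO,S:wait,W:empty | queues: N=0 E=1 S=2 W=0
Step 4 [EW]: N:wait,E:car7-GO,S:wait,W:empty | queues: N=0 E=0 S=2 W=0
Step 5 [NS]: N:empty,E:wait,S:car5-GO,W:wait | queues: N=0 E=0 S=1 W=0
Step 6 [NS]: N:empty,E:wait,S:car6-GO,W:wait | queues: N=0 E=0 S=0 W=0

N: empty
E: empty
S: empty
W: empty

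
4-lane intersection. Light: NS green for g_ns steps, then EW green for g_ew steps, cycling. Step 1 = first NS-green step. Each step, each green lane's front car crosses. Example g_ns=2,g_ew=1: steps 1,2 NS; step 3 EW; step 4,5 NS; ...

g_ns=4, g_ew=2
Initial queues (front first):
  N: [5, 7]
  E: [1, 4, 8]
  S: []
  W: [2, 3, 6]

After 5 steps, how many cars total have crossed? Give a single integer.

Step 1 [NS]: N:car5-GO,E:wait,S:empty,W:wait | queues: N=1 E=3 S=0 W=3
Step 2 [NS]: N:car7-GO,E:wait,S:empty,W:wait | queues: N=0 E=3 S=0 W=3
Step 3 [NS]: N:empty,E:wait,S:empty,W:wait | queues: N=0 E=3 S=0 W=3
Step 4 [NS]: N:empty,E:wait,S:empty,W:wait | queues: N=0 E=3 S=0 W=3
Step 5 [EW]: N:wait,E:car1-GO,S:wait,W:car2-GO | queues: N=0 E=2 S=0 W=2
Cars crossed by step 5: 4

Answer: 4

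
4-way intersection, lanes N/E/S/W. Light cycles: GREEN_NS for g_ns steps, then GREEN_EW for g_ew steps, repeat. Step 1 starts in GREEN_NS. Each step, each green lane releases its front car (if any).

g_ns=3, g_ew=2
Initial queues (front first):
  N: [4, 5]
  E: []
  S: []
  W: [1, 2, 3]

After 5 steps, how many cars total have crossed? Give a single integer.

Step 1 [NS]: N:car4-GO,E:wait,S:empty,W:wait | queues: N=1 E=0 S=0 W=3
Step 2 [NS]: N:car5-GO,E:wait,S:empty,W:wait | queues: N=0 E=0 S=0 W=3
Step 3 [NS]: N:empty,E:wait,S:empty,W:wait | queues: N=0 E=0 S=0 W=3
Step 4 [EW]: N:wait,E:empty,S:wait,W:car1-GO | queues: N=0 E=0 S=0 W=2
Step 5 [EW]: N:wait,E:empty,S:wait,W:car2-GO | queues: N=0 E=0 S=0 W=1
Cars crossed by step 5: 4

Answer: 4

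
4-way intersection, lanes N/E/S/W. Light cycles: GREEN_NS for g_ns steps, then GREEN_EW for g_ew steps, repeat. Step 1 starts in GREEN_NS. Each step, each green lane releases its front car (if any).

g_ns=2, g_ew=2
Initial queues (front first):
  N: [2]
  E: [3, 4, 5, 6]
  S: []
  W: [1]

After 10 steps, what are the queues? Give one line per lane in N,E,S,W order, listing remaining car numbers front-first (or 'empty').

Step 1 [NS]: N:car2-GO,E:wait,S:empty,W:wait | queues: N=0 E=4 S=0 W=1
Step 2 [NS]: N:empty,E:wait,S:empty,W:wait | queues: N=0 E=4 S=0 W=1
Step 3 [EW]: N:wait,E:car3-GO,S:wait,W:car1-GO | queues: N=0 E=3 S=0 W=0
Step 4 [EW]: N:wait,E:car4-GO,S:wait,W:empty | queues: N=0 E=2 S=0 W=0
Step 5 [NS]: N:empty,E:wait,S:empty,W:wait | queues: N=0 E=2 S=0 W=0
Step 6 [NS]: N:empty,E:wait,S:empty,W:wait | queues: N=0 E=2 S=0 W=0
Step 7 [EW]: N:wait,E:car5-GO,S:wait,W:empty | queues: N=0 E=1 S=0 W=0
Step 8 [EW]: N:wait,E:car6-GO,S:wait,W:empty | queues: N=0 E=0 S=0 W=0

N: empty
E: empty
S: empty
W: empty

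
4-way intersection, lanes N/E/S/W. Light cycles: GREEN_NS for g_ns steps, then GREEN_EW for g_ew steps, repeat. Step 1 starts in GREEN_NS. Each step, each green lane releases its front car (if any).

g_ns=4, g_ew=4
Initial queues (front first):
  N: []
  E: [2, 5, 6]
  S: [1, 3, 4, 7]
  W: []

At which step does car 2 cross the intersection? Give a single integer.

Step 1 [NS]: N:empty,E:wait,S:car1-GO,W:wait | queues: N=0 E=3 S=3 W=0
Step 2 [NS]: N:empty,E:wait,S:car3-GO,W:wait | queues: N=0 E=3 S=2 W=0
Step 3 [NS]: N:empty,E:wait,S:car4-GO,W:wait | queues: N=0 E=3 S=1 W=0
Step 4 [NS]: N:empty,E:wait,S:car7-GO,W:wait | queues: N=0 E=3 S=0 W=0
Step 5 [EW]: N:wait,E:car2-GO,S:wait,W:empty | queues: N=0 E=2 S=0 W=0
Step 6 [EW]: N:wait,E:car5-GO,S:wait,W:empty | queues: N=0 E=1 S=0 W=0
Step 7 [EW]: N:wait,E:car6-GO,S:wait,W:empty | queues: N=0 E=0 S=0 W=0
Car 2 crosses at step 5

5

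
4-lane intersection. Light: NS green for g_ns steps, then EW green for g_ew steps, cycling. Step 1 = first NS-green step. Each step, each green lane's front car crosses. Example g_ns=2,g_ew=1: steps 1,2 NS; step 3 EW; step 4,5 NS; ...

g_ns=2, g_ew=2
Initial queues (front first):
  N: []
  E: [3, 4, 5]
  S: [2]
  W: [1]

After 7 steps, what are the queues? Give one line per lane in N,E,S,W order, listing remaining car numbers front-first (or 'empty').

Step 1 [NS]: N:empty,E:wait,S:car2-GO,W:wait | queues: N=0 E=3 S=0 W=1
Step 2 [NS]: N:empty,E:wait,S:empty,W:wait | queues: N=0 E=3 S=0 W=1
Step 3 [EW]: N:wait,E:car3-GO,S:wait,W:car1-GO | queues: N=0 E=2 S=0 W=0
Step 4 [EW]: N:wait,E:car4-GO,S:wait,W:empty | queues: N=0 E=1 S=0 W=0
Step 5 [NS]: N:empty,E:wait,S:empty,W:wait | queues: N=0 E=1 S=0 W=0
Step 6 [NS]: N:empty,E:wait,S:empty,W:wait | queues: N=0 E=1 S=0 W=0
Step 7 [EW]: N:wait,E:car5-GO,S:wait,W:empty | queues: N=0 E=0 S=0 W=0

N: empty
E: empty
S: empty
W: empty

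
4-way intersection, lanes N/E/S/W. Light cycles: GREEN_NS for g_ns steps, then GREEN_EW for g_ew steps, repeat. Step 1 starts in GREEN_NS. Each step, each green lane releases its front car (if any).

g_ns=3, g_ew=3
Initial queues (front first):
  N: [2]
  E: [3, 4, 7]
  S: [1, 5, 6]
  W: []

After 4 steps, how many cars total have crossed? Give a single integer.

Step 1 [NS]: N:car2-GO,E:wait,S:car1-GO,W:wait | queues: N=0 E=3 S=2 W=0
Step 2 [NS]: N:empty,E:wait,S:car5-GO,W:wait | queues: N=0 E=3 S=1 W=0
Step 3 [NS]: N:empty,E:wait,S:car6-GO,W:wait | queues: N=0 E=3 S=0 W=0
Step 4 [EW]: N:wait,E:car3-GO,S:wait,W:empty | queues: N=0 E=2 S=0 W=0
Cars crossed by step 4: 5

Answer: 5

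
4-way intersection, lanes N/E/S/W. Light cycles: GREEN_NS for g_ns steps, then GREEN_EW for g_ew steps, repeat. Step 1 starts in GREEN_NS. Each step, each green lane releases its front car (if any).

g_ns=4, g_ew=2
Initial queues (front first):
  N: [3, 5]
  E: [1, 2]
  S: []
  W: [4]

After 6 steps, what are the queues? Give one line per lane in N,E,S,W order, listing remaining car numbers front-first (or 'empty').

Step 1 [NS]: N:car3-GO,E:wait,S:empty,W:wait | queues: N=1 E=2 S=0 W=1
Step 2 [NS]: N:car5-GO,E:wait,S:empty,W:wait | queues: N=0 E=2 S=0 W=1
Step 3 [NS]: N:empty,E:wait,S:empty,W:wait | queues: N=0 E=2 S=0 W=1
Step 4 [NS]: N:empty,E:wait,S:empty,W:wait | queues: N=0 E=2 S=0 W=1
Step 5 [EW]: N:wait,E:car1-GO,S:wait,W:car4-GO | queues: N=0 E=1 S=0 W=0
Step 6 [EW]: N:wait,E:car2-GO,S:wait,W:empty | queues: N=0 E=0 S=0 W=0

N: empty
E: empty
S: empty
W: empty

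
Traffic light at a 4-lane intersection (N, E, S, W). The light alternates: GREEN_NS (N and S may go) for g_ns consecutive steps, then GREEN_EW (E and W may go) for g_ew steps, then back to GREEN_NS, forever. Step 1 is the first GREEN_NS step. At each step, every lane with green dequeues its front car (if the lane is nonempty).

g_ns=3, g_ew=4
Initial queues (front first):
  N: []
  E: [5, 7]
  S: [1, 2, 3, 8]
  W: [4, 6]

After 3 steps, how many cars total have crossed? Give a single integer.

Answer: 3

Derivation:
Step 1 [NS]: N:empty,E:wait,S:car1-GO,W:wait | queues: N=0 E=2 S=3 W=2
Step 2 [NS]: N:empty,E:wait,S:car2-GO,W:wait | queues: N=0 E=2 S=2 W=2
Step 3 [NS]: N:empty,E:wait,S:car3-GO,W:wait | queues: N=0 E=2 S=1 W=2
Cars crossed by step 3: 3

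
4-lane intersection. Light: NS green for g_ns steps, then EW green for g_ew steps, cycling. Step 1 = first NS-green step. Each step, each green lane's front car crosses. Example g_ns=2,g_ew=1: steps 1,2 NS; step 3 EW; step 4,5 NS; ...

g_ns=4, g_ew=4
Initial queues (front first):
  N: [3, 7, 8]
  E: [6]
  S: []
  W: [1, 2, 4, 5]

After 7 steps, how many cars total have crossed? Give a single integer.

Step 1 [NS]: N:car3-GO,E:wait,S:empty,W:wait | queues: N=2 E=1 S=0 W=4
Step 2 [NS]: N:car7-GO,E:wait,S:empty,W:wait | queues: N=1 E=1 S=0 W=4
Step 3 [NS]: N:car8-GO,E:wait,S:empty,W:wait | queues: N=0 E=1 S=0 W=4
Step 4 [NS]: N:empty,E:wait,S:empty,W:wait | queues: N=0 E=1 S=0 W=4
Step 5 [EW]: N:wait,E:car6-GO,S:wait,W:car1-GO | queues: N=0 E=0 S=0 W=3
Step 6 [EW]: N:wait,E:empty,S:wait,W:car2-GO | queues: N=0 E=0 S=0 W=2
Step 7 [EW]: N:wait,E:empty,S:wait,W:car4-GO | queues: N=0 E=0 S=0 W=1
Cars crossed by step 7: 7

Answer: 7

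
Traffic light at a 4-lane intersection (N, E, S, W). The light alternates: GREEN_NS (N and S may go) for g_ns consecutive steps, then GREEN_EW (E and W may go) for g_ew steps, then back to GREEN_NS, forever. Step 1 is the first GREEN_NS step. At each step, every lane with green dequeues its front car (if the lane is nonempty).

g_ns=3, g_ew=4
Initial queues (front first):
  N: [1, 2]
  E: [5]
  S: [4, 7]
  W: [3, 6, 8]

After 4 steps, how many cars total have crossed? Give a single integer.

Step 1 [NS]: N:car1-GO,E:wait,S:car4-GO,W:wait | queues: N=1 E=1 S=1 W=3
Step 2 [NS]: N:car2-GO,E:wait,S:car7-GO,W:wait | queues: N=0 E=1 S=0 W=3
Step 3 [NS]: N:empty,E:wait,S:empty,W:wait | queues: N=0 E=1 S=0 W=3
Step 4 [EW]: N:wait,E:car5-GO,S:wait,W:car3-GO | queues: N=0 E=0 S=0 W=2
Cars crossed by step 4: 6

Answer: 6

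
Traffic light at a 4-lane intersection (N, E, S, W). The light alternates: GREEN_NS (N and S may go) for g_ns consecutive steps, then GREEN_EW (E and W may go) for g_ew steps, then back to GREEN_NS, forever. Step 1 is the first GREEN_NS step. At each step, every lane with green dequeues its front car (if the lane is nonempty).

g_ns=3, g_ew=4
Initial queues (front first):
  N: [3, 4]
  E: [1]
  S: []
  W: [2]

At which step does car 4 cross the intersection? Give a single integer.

Step 1 [NS]: N:car3-GO,E:wait,S:empty,W:wait | queues: N=1 E=1 S=0 W=1
Step 2 [NS]: N:car4-GO,E:wait,S:empty,W:wait | queues: N=0 E=1 S=0 W=1
Step 3 [NS]: N:empty,E:wait,S:empty,W:wait | queues: N=0 E=1 S=0 W=1
Step 4 [EW]: N:wait,E:car1-GO,S:wait,W:car2-GO | queues: N=0 E=0 S=0 W=0
Car 4 crosses at step 2

2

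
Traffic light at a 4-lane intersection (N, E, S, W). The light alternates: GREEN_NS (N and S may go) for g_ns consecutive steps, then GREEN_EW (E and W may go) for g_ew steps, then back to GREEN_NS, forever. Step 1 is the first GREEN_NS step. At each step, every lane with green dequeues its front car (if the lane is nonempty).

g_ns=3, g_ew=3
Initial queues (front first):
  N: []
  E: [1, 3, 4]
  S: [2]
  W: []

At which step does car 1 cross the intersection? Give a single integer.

Step 1 [NS]: N:empty,E:wait,S:car2-GO,W:wait | queues: N=0 E=3 S=0 W=0
Step 2 [NS]: N:empty,E:wait,S:empty,W:wait | queues: N=0 E=3 S=0 W=0
Step 3 [NS]: N:empty,E:wait,S:empty,W:wait | queues: N=0 E=3 S=0 W=0
Step 4 [EW]: N:wait,E:car1-GO,S:wait,W:empty | queues: N=0 E=2 S=0 W=0
Step 5 [EW]: N:wait,E:car3-GO,S:wait,W:empty | queues: N=0 E=1 S=0 W=0
Step 6 [EW]: N:wait,E:car4-GO,S:wait,W:empty | queues: N=0 E=0 S=0 W=0
Car 1 crosses at step 4

4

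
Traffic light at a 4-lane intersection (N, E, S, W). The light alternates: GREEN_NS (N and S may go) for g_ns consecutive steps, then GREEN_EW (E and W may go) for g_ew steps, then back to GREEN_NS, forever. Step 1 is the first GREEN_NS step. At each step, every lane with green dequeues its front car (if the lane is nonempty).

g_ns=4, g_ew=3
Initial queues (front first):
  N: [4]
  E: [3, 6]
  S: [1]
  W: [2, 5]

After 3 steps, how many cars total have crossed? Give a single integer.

Answer: 2

Derivation:
Step 1 [NS]: N:car4-GO,E:wait,S:car1-GO,W:wait | queues: N=0 E=2 S=0 W=2
Step 2 [NS]: N:empty,E:wait,S:empty,W:wait | queues: N=0 E=2 S=0 W=2
Step 3 [NS]: N:empty,E:wait,S:empty,W:wait | queues: N=0 E=2 S=0 W=2
Cars crossed by step 3: 2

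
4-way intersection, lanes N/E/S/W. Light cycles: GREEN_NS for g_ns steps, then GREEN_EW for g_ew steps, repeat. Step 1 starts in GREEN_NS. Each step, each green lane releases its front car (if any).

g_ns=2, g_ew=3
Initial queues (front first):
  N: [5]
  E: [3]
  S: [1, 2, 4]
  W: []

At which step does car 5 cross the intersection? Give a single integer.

Step 1 [NS]: N:car5-GO,E:wait,S:car1-GO,W:wait | queues: N=0 E=1 S=2 W=0
Step 2 [NS]: N:empty,E:wait,S:car2-GO,W:wait | queues: N=0 E=1 S=1 W=0
Step 3 [EW]: N:wait,E:car3-GO,S:wait,W:empty | queues: N=0 E=0 S=1 W=0
Step 4 [EW]: N:wait,E:empty,S:wait,W:empty | queues: N=0 E=0 S=1 W=0
Step 5 [EW]: N:wait,E:empty,S:wait,W:empty | queues: N=0 E=0 S=1 W=0
Step 6 [NS]: N:empty,E:wait,S:car4-GO,W:wait | queues: N=0 E=0 S=0 W=0
Car 5 crosses at step 1

1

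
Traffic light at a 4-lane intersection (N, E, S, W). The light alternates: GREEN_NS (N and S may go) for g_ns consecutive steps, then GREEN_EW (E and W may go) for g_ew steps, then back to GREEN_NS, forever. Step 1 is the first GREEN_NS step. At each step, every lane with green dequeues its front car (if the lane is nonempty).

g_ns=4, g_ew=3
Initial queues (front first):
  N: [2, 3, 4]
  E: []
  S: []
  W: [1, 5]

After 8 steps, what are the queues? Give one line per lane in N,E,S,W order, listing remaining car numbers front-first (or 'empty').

Step 1 [NS]: N:car2-GO,E:wait,S:empty,W:wait | queues: N=2 E=0 S=0 W=2
Step 2 [NS]: N:car3-GO,E:wait,S:empty,W:wait | queues: N=1 E=0 S=0 W=2
Step 3 [NS]: N:car4-GO,E:wait,S:empty,W:wait | queues: N=0 E=0 S=0 W=2
Step 4 [NS]: N:empty,E:wait,S:empty,W:wait | queues: N=0 E=0 S=0 W=2
Step 5 [EW]: N:wait,E:empty,S:wait,W:car1-GO | queues: N=0 E=0 S=0 W=1
Step 6 [EW]: N:wait,E:empty,S:wait,W:car5-GO | queues: N=0 E=0 S=0 W=0

N: empty
E: empty
S: empty
W: empty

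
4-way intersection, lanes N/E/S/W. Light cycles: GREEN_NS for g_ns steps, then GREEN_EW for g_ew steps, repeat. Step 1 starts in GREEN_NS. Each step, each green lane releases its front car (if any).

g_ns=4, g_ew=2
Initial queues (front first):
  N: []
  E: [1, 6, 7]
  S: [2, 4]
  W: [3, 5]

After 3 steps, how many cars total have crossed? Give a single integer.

Answer: 2

Derivation:
Step 1 [NS]: N:empty,E:wait,S:car2-GO,W:wait | queues: N=0 E=3 S=1 W=2
Step 2 [NS]: N:empty,E:wait,S:car4-GO,W:wait | queues: N=0 E=3 S=0 W=2
Step 3 [NS]: N:empty,E:wait,S:empty,W:wait | queues: N=0 E=3 S=0 W=2
Cars crossed by step 3: 2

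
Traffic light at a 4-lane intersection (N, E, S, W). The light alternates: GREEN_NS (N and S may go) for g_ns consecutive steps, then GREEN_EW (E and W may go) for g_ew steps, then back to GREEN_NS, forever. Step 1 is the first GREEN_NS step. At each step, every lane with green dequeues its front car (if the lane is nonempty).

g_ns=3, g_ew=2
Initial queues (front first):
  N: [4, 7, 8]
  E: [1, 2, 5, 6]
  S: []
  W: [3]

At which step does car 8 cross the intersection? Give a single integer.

Step 1 [NS]: N:car4-GO,E:wait,S:empty,W:wait | queues: N=2 E=4 S=0 W=1
Step 2 [NS]: N:car7-GO,E:wait,S:empty,W:wait | queues: N=1 E=4 S=0 W=1
Step 3 [NS]: N:car8-GO,E:wait,S:empty,W:wait | queues: N=0 E=4 S=0 W=1
Step 4 [EW]: N:wait,E:car1-GO,S:wait,W:car3-GO | queues: N=0 E=3 S=0 W=0
Step 5 [EW]: N:wait,E:car2-GO,S:wait,W:empty | queues: N=0 E=2 S=0 W=0
Step 6 [NS]: N:empty,E:wait,S:empty,W:wait | queues: N=0 E=2 S=0 W=0
Step 7 [NS]: N:empty,E:wait,S:empty,W:wait | queues: N=0 E=2 S=0 W=0
Step 8 [NS]: N:empty,E:wait,S:empty,W:wait | queues: N=0 E=2 S=0 W=0
Step 9 [EW]: N:wait,E:car5-GO,S:wait,W:empty | queues: N=0 E=1 S=0 W=0
Step 10 [EW]: N:wait,E:car6-GO,S:wait,W:empty | queues: N=0 E=0 S=0 W=0
Car 8 crosses at step 3

3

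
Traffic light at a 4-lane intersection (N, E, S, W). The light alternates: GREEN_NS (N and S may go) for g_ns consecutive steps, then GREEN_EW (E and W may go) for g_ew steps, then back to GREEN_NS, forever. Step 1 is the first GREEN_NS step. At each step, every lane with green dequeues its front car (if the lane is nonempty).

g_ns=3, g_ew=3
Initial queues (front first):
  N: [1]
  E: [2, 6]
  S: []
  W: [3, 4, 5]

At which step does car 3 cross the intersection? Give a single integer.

Step 1 [NS]: N:car1-GO,E:wait,S:empty,W:wait | queues: N=0 E=2 S=0 W=3
Step 2 [NS]: N:empty,E:wait,S:empty,W:wait | queues: N=0 E=2 S=0 W=3
Step 3 [NS]: N:empty,E:wait,S:empty,W:wait | queues: N=0 E=2 S=0 W=3
Step 4 [EW]: N:wait,E:car2-GO,S:wait,W:car3-GO | queues: N=0 E=1 S=0 W=2
Step 5 [EW]: N:wait,E:car6-GO,S:wait,W:car4-GO | queues: N=0 E=0 S=0 W=1
Step 6 [EW]: N:wait,E:empty,S:wait,W:car5-GO | queues: N=0 E=0 S=0 W=0
Car 3 crosses at step 4

4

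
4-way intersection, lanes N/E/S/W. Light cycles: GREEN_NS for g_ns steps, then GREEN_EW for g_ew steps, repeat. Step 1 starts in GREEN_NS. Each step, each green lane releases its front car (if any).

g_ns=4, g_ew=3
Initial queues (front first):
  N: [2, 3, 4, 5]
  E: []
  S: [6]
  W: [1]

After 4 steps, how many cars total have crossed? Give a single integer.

Step 1 [NS]: N:car2-GO,E:wait,S:car6-GO,W:wait | queues: N=3 E=0 S=0 W=1
Step 2 [NS]: N:car3-GO,E:wait,S:empty,W:wait | queues: N=2 E=0 S=0 W=1
Step 3 [NS]: N:car4-GO,E:wait,S:empty,W:wait | queues: N=1 E=0 S=0 W=1
Step 4 [NS]: N:car5-GO,E:wait,S:empty,W:wait | queues: N=0 E=0 S=0 W=1
Cars crossed by step 4: 5

Answer: 5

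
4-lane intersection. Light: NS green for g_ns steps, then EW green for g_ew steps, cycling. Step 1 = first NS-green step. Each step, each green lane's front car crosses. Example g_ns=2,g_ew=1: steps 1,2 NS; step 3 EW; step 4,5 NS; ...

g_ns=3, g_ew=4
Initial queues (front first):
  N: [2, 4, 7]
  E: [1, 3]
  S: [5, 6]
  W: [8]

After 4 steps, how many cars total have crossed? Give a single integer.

Answer: 7

Derivation:
Step 1 [NS]: N:car2-GO,E:wait,S:car5-GO,W:wait | queues: N=2 E=2 S=1 W=1
Step 2 [NS]: N:car4-GO,E:wait,S:car6-GO,W:wait | queues: N=1 E=2 S=0 W=1
Step 3 [NS]: N:car7-GO,E:wait,S:empty,W:wait | queues: N=0 E=2 S=0 W=1
Step 4 [EW]: N:wait,E:car1-GO,S:wait,W:car8-GO | queues: N=0 E=1 S=0 W=0
Cars crossed by step 4: 7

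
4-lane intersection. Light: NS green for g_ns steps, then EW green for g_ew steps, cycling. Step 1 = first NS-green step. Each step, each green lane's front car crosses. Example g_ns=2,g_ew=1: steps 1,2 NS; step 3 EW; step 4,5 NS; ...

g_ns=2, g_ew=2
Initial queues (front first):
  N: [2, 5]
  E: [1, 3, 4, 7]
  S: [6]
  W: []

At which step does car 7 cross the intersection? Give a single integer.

Step 1 [NS]: N:car2-GO,E:wait,S:car6-GO,W:wait | queues: N=1 E=4 S=0 W=0
Step 2 [NS]: N:car5-GO,E:wait,S:empty,W:wait | queues: N=0 E=4 S=0 W=0
Step 3 [EW]: N:wait,E:car1-GO,S:wait,W:empty | queues: N=0 E=3 S=0 W=0
Step 4 [EW]: N:wait,E:car3-GO,S:wait,W:empty | queues: N=0 E=2 S=0 W=0
Step 5 [NS]: N:empty,E:wait,S:empty,W:wait | queues: N=0 E=2 S=0 W=0
Step 6 [NS]: N:empty,E:wait,S:empty,W:wait | queues: N=0 E=2 S=0 W=0
Step 7 [EW]: N:wait,E:car4-GO,S:wait,W:empty | queues: N=0 E=1 S=0 W=0
Step 8 [EW]: N:wait,E:car7-GO,S:wait,W:empty | queues: N=0 E=0 S=0 W=0
Car 7 crosses at step 8

8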